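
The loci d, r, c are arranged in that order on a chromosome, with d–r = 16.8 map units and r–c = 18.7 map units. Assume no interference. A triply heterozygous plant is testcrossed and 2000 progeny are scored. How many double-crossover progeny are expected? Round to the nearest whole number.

Map distances give recombination frequencies of 0.168 and 0.187 for the two intervals.
With no interference, expected double-crossover frequency = 0.168 × 0.187 = 0.03142.
Expected number = 0.03142 × 2000 = 62.83 ≈ 63.

63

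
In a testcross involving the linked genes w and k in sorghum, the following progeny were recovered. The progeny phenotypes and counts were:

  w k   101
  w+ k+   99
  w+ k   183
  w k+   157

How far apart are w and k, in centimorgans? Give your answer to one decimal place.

The two most frequent classes, w+ k (183) and w k+ (157), are the parental types, so the F1 was w+ k / w k+.
The recombinant classes are w+ k+ and w k: 99 + 101 = 200.
Recombination frequency = 200/540 = 0.3704 ≈ 37.0%, i.e. 37.0 centimorgans.

37.0 centimorgans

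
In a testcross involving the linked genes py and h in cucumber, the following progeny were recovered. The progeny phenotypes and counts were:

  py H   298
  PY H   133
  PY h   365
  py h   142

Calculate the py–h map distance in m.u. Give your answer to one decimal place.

29.3 m.u.

The two most frequent classes, PY h (365) and py H (298), are the parental types, so the F1 was PY h / py H.
The recombinant classes are PY H and py h: 133 + 142 = 275.
Recombination frequency = 275/938 = 0.2932 ≈ 29.3%, i.e. 29.3 m.u.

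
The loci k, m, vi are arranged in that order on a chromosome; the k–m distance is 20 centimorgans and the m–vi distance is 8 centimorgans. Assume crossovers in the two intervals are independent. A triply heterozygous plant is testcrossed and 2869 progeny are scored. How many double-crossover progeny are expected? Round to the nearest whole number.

Map distances give recombination frequencies of 0.200 and 0.080 for the two intervals.
With no interference, expected double-crossover frequency = 0.200 × 0.080 = 0.01600.
Expected number = 0.01600 × 2869 = 45.90 ≈ 46.

46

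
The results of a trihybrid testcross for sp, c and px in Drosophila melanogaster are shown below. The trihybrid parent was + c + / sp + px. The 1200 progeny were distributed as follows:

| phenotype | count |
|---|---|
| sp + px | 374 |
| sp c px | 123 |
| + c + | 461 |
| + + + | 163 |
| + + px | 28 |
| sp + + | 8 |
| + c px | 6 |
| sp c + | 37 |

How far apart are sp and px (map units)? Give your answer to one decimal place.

The two rarest classes, + c px and sp + +, are the double crossovers. Comparing them with the parentals, only the px allele has switched, so px is the middle locus and the order is c – px – sp.
Crossovers in the px–sp interval produce the single-crossover classes sp c + and + + px (37 + 28 = 65) plus the double crossovers (14).
RF(px–sp) = (65 + 14) / 1200 = 79/1200 = 0.0658 → 6.6 map units.

6.6 map units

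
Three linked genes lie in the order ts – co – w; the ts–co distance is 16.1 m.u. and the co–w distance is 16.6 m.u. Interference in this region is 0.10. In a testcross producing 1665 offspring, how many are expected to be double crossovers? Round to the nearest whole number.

Map distances give recombination frequencies of 0.161 and 0.166 for the two intervals.
With interference 0.10 (so coincidence = 0.90), expected double-crossover frequency = 0.161 × 0.166 × 0.90 = 0.02405.
Expected number = 0.02405 × 1665 = 40.05 ≈ 40.

40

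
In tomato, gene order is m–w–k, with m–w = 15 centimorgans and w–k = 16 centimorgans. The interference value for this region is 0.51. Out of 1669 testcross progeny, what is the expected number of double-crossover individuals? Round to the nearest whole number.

Map distances give recombination frequencies of 0.150 and 0.160 for the two intervals.
With interference 0.51 (so coincidence = 0.49), expected double-crossover frequency = 0.150 × 0.160 × 0.49 = 0.01176.
Expected number = 0.01176 × 1669 = 19.63 ≈ 20.

20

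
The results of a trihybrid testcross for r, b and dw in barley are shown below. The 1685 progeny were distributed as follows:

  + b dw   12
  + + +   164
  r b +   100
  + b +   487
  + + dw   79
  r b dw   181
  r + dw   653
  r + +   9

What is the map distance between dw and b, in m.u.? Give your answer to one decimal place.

21.7 m.u.

The two most frequent reciprocal classes, + b + and r + dw, are the parental types, so the F1 was + b + / r + dw.
The two rarest classes, + b dw and r + +, are the double crossovers. Comparing them with the parentals, only the dw allele has switched, so dw is the middle locus and the order is r – dw – b.
Crossovers in the dw–b interval produce the single-crossover classes + + + and r b dw (164 + 181 = 345) plus the double crossovers (21).
RF(dw–b) = (345 + 21) / 1685 = 366/1685 = 0.2172 → 21.7 m.u.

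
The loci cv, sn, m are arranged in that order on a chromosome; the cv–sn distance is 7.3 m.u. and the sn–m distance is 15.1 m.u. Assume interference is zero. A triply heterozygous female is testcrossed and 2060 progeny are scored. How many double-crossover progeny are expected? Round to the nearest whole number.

23

Map distances give recombination frequencies of 0.073 and 0.151 for the two intervals.
With no interference, expected double-crossover frequency = 0.073 × 0.151 = 0.01102.
Expected number = 0.01102 × 2060 = 22.71 ≈ 23.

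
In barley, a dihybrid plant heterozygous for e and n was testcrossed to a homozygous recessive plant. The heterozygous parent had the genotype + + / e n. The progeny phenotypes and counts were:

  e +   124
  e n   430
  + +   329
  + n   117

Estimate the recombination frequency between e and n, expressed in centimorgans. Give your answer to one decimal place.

The recombinant classes are + n and e +: 117 + 124 = 241.
Recombination frequency = 241/1000 = 0.2410 ≈ 24.1%, i.e. 24.1 centimorgans.

24.1 centimorgans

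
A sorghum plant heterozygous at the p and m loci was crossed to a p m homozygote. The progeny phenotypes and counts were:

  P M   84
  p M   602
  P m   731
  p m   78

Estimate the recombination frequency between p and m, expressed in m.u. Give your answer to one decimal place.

10.8 m.u.

The two most frequent classes, P m (731) and p M (602), are the parental types, so the F1 was P m / p M.
The recombinant classes are P M and p m: 84 + 78 = 162.
Recombination frequency = 162/1495 = 0.1084 ≈ 10.8%, i.e. 10.8 m.u.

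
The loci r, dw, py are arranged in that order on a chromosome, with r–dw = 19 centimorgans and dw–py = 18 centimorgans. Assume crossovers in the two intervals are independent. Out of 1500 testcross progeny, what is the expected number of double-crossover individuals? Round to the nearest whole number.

Map distances give recombination frequencies of 0.190 and 0.180 for the two intervals.
With no interference, expected double-crossover frequency = 0.190 × 0.180 = 0.03420.
Expected number = 0.03420 × 1500 = 51.30 ≈ 51.

51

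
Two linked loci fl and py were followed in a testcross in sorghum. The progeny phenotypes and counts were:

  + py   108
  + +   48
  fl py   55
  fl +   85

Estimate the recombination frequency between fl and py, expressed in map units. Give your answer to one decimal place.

34.8 map units

The two most frequent classes, + py (108) and fl + (85), are the parental types, so the F1 was + py / fl +.
The recombinant classes are + + and fl py: 48 + 55 = 103.
Recombination frequency = 103/296 = 0.3480 ≈ 34.8%, i.e. 34.8 map units.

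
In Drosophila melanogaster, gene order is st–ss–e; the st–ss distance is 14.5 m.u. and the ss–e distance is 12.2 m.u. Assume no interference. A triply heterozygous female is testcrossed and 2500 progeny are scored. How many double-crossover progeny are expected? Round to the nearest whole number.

Map distances give recombination frequencies of 0.145 and 0.122 for the two intervals.
With no interference, expected double-crossover frequency = 0.145 × 0.122 = 0.01769.
Expected number = 0.01769 × 2500 = 44.22 ≈ 44.

44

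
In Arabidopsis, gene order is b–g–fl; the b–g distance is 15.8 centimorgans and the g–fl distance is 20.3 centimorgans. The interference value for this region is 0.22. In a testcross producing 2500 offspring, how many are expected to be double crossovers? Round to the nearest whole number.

Map distances give recombination frequencies of 0.158 and 0.203 for the two intervals.
With interference 0.22 (so coincidence = 0.78), expected double-crossover frequency = 0.158 × 0.203 × 0.78 = 0.02502.
Expected number = 0.02502 × 2500 = 62.54 ≈ 63.

63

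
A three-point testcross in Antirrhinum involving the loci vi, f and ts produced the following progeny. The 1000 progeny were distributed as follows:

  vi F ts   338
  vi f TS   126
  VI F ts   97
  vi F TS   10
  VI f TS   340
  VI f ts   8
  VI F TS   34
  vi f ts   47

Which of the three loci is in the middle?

The two most frequent reciprocal classes, VI f TS and vi F ts, are the parental types, so the F1 was VI f TS / vi F ts.
The two rarest classes, VI f ts and vi F TS, are the double crossovers. Comparing them with the parentals, only the ts allele has switched, so ts is the middle locus and the order is f – ts – vi.

ts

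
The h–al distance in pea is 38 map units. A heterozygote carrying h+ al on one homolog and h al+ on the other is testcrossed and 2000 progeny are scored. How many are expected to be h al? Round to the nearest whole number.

A map distance of 38 map units corresponds to a recombination frequency of 0.380.
The F1 is h+ al / h al+, so h al is a recombinant gamete class with expected frequency r/2 = 0.380/2 = 0.1900.
Expected number = 0.1900 × 2000 = 380.00 ≈ 380.

380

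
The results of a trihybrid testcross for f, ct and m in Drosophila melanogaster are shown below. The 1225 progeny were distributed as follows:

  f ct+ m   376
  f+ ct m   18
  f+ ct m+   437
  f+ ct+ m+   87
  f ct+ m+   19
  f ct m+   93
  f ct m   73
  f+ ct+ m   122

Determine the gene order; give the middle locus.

m

The two most frequent reciprocal classes, f+ ct m+ and f ct+ m, are the parental types, so the F1 was f+ ct m+ / f ct+ m.
The two rarest classes, f+ ct m and f ct+ m+, are the double crossovers. Comparing them with the parentals, only the m allele has switched, so m is the middle locus and the order is ct – m – f.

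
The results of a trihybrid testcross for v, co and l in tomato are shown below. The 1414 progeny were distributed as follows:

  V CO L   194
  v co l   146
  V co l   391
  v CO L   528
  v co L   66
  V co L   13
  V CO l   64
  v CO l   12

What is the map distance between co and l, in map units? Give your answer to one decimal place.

The two most frequent reciprocal classes, v CO L and V co l, are the parental types, so the F1 was v CO L / V co l.
The two rarest classes, v CO l and V co L, are the double crossovers. Comparing them with the parentals, only the l allele has switched, so l is the middle locus and the order is co – l – v.
Crossovers in the co–l interval produce the single-crossover classes v co L and V CO l (66 + 64 = 130) plus the double crossovers (25).
RF(co–l) = (130 + 25) / 1414 = 155/1414 = 0.1096 → 11.0 map units.

11.0 map units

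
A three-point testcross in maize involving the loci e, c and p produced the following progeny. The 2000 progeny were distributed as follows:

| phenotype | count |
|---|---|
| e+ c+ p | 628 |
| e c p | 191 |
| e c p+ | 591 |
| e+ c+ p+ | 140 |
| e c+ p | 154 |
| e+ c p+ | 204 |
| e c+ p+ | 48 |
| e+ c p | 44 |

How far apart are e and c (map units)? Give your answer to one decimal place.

The two most frequent reciprocal classes, e+ c+ p and e c p+, are the parental types, so the F1 was e+ c+ p / e c p+.
The two rarest classes, e+ c p and e c+ p+, are the double crossovers. Comparing them with the parentals, only the c allele has switched, so c is the middle locus and the order is e – c – p.
Crossovers in the e–c interval produce the single-crossover classes e c+ p and e+ c p+ (154 + 204 = 358) plus the double crossovers (92).
RF(e–c) = (358 + 92) / 2000 = 450/2000 = 0.2250 → 22.5 map units.

22.5 map units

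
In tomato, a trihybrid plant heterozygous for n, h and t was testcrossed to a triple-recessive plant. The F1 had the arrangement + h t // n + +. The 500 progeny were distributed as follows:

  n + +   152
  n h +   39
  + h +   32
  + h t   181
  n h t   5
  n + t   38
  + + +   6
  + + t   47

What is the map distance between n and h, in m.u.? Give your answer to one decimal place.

The two rarest classes, n h t and + + +, are the double crossovers. Comparing them with the parentals, only the n allele has switched, so n is the middle locus and the order is t – n – h.
Crossovers in the n–h interval produce the single-crossover classes + + t and n h + (47 + 39 = 86) plus the double crossovers (11).
RF(n–h) = (86 + 11) / 500 = 97/500 = 0.1940 → 19.4 m.u.

19.4 m.u.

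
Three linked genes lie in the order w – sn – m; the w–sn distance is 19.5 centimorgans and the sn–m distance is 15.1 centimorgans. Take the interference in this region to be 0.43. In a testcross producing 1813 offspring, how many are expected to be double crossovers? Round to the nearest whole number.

30

Map distances give recombination frequencies of 0.195 and 0.151 for the two intervals.
With interference 0.43 (so coincidence = 0.57), expected double-crossover frequency = 0.195 × 0.151 × 0.57 = 0.01678.
Expected number = 0.01678 × 1813 = 30.43 ≈ 30.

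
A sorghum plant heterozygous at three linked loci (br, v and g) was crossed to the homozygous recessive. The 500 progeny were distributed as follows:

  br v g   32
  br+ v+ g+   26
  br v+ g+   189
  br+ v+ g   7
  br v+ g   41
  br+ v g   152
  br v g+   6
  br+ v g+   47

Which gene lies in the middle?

v

The two most frequent reciprocal classes, br+ v g and br v+ g+, are the parental types, so the F1 was br+ v g / br v+ g+.
The two rarest classes, br+ v+ g and br v g+, are the double crossovers. Comparing them with the parentals, only the v allele has switched, so v is the middle locus and the order is g – v – br.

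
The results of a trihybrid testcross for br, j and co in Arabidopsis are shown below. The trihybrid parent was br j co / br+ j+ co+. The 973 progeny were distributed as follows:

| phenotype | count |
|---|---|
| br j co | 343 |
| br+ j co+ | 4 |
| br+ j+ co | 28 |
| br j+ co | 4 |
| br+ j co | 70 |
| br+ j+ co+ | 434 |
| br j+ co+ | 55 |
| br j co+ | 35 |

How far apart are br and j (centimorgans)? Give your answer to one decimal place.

The two rarest classes, br j+ co and br+ j co+, are the double crossovers. Comparing them with the parentals, only the j allele has switched, so j is the middle locus and the order is br – j – co.
Crossovers in the br–j interval produce the single-crossover classes br+ j co and br j+ co+ (70 + 55 = 125) plus the double crossovers (8).
RF(br–j) = (125 + 8) / 973 = 133/973 = 0.1367 → 13.7 centimorgans.

13.7 centimorgans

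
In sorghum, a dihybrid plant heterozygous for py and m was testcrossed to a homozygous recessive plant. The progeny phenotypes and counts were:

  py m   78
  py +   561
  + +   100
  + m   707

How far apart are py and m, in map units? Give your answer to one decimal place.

12.3 map units

The two most frequent classes, + m (707) and py + (561), are the parental types, so the F1 was + m / py +.
The recombinant classes are + + and py m: 100 + 78 = 178.
Recombination frequency = 178/1446 = 0.1231 ≈ 12.3%, i.e. 12.3 map units.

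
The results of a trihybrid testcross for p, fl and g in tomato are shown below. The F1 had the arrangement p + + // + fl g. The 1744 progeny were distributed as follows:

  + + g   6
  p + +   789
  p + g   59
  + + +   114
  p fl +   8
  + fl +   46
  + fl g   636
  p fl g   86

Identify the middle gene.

The two rarest classes, p fl + and + + g, are the double crossovers. Comparing them with the parentals, only the fl allele has switched, so fl is the middle locus and the order is p – fl – g.

fl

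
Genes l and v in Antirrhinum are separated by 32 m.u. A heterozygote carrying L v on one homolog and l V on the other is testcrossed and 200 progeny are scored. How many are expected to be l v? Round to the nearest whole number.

A map distance of 32 m.u. corresponds to a recombination frequency of 0.320.
The F1 is L v / l V, so l v is a recombinant gamete class with expected frequency r/2 = 0.320/2 = 0.1600.
Expected number = 0.1600 × 200 = 32.00 ≈ 32.

32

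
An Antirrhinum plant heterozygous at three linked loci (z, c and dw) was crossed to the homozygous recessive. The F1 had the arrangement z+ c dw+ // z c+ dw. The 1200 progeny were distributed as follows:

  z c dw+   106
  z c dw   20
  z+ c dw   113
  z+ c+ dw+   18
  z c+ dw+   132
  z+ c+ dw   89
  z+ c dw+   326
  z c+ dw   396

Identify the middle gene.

c

The two rarest classes, z+ c+ dw+ and z c dw, are the double crossovers. Comparing them with the parentals, only the c allele has switched, so c is the middle locus and the order is dw – c – z.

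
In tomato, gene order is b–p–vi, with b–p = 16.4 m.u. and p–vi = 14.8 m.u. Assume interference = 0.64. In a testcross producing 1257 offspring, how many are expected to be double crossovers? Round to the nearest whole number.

Map distances give recombination frequencies of 0.164 and 0.148 for the two intervals.
With interference 0.64 (so coincidence = 0.36), expected double-crossover frequency = 0.164 × 0.148 × 0.36 = 0.00874.
Expected number = 0.00874 × 1257 = 10.98 ≈ 11.

11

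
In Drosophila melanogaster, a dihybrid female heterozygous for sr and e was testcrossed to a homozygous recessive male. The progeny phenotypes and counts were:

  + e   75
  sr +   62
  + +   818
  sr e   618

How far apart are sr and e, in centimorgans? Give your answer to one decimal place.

The two most frequent classes, + + (818) and sr e (618), are the parental types, so the F1 was + + / sr e.
The recombinant classes are + e and sr +: 75 + 62 = 137.
Recombination frequency = 137/1573 = 0.0871 ≈ 8.7%, i.e. 8.7 centimorgans.

8.7 centimorgans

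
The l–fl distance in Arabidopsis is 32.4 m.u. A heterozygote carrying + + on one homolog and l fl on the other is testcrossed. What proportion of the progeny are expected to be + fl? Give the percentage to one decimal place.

16.2%

A map distance of 32.4 m.u. corresponds to a recombination frequency of 0.324.
The F1 is + + / l fl, so + fl is a recombinant gamete class with expected frequency r/2 = 0.324/2 = 0.1620.
That is 0.1620 = 16.2% of the progeny.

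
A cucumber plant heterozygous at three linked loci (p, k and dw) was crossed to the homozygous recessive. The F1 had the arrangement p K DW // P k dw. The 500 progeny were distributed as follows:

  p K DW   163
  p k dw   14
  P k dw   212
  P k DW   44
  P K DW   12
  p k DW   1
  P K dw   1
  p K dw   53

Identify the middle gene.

k

The two rarest classes, p k DW and P K dw, are the double crossovers. Comparing them with the parentals, only the k allele has switched, so k is the middle locus and the order is dw – k – p.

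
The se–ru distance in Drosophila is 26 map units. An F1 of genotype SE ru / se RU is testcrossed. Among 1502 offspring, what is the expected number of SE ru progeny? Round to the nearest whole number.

A map distance of 26 map units corresponds to a recombination frequency of 0.260.
The F1 is SE ru / se RU, so SE ru is a parental gamete class with expected frequency (1 − r)/2 = 0.740/2 = 0.3700.
Expected number = 0.3700 × 1502 = 555.74 ≈ 556.

556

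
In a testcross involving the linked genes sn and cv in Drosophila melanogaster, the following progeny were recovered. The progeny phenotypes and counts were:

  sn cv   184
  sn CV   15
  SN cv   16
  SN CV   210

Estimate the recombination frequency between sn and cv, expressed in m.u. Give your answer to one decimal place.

7.3 m.u.

The two most frequent classes, SN CV (210) and sn cv (184), are the parental types, so the F1 was SN CV / sn cv.
The recombinant classes are SN cv and sn CV: 16 + 15 = 31.
Recombination frequency = 31/425 = 0.0729 ≈ 7.3%, i.e. 7.3 m.u.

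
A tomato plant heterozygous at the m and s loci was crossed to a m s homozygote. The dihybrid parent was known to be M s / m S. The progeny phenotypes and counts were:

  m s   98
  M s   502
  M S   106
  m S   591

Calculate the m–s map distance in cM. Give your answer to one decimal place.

The recombinant classes are M S and m s: 106 + 98 = 204.
Recombination frequency = 204/1297 = 0.1573 ≈ 15.7%, i.e. 15.7 cM.

15.7 cM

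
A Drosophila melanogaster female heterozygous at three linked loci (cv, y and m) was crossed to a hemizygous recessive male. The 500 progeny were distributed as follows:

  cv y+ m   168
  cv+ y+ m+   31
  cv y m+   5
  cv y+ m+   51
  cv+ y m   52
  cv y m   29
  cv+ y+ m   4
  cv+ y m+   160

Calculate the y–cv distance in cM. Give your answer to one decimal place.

13.8 cM

The two most frequent reciprocal classes, cv y+ m and cv+ y m+, are the parental types, so the F1 was cv y+ m / cv+ y m+.
The two rarest classes, cv+ y+ m and cv y m+, are the double crossovers. Comparing them with the parentals, only the cv allele has switched, so cv is the middle locus and the order is m – cv – y.
Crossovers in the cv–y interval produce the single-crossover classes cv y m and cv+ y+ m+ (29 + 31 = 60) plus the double crossovers (9).
RF(cv–y) = (60 + 9) / 500 = 69/500 = 0.1380 → 13.8 cM.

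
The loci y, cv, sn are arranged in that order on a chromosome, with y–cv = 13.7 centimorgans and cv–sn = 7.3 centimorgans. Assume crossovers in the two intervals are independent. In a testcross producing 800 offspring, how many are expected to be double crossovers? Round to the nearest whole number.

Map distances give recombination frequencies of 0.137 and 0.073 for the two intervals.
With no interference, expected double-crossover frequency = 0.137 × 0.073 = 0.01000.
Expected number = 0.01000 × 800 = 8.00 ≈ 8.

8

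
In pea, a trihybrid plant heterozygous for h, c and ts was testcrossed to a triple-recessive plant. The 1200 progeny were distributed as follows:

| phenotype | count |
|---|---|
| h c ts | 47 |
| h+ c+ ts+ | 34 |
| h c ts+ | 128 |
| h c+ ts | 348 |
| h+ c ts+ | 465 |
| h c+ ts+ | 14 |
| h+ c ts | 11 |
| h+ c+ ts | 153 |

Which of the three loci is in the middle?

The two most frequent reciprocal classes, h c+ ts and h+ c ts+, are the parental types, so the F1 was h c+ ts / h+ c ts+.
The two rarest classes, h c+ ts+ and h+ c ts, are the double crossovers. Comparing them with the parentals, only the ts allele has switched, so ts is the middle locus and the order is c – ts – h.

ts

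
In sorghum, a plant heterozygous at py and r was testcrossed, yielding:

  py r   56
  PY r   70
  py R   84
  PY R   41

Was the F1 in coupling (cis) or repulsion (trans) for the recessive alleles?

trans

The two most frequent classes are PY r (70) and py R (84); these are the parental (non-recombinant) types.
So the F1 carried PY r on one chromosome and py R on the other — the recessive alleles are on opposite chromosomes (trans / repulsion).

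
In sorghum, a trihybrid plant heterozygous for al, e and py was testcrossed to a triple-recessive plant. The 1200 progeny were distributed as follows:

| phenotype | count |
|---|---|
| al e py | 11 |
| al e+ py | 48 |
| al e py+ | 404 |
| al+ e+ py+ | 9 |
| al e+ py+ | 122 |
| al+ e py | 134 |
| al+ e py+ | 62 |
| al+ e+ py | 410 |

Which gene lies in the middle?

The two most frequent reciprocal classes, al+ e+ py and al e py+, are the parental types, so the F1 was al+ e+ py / al e py+.
The two rarest classes, al+ e+ py+ and al e py, are the double crossovers. Comparing them with the parentals, only the py allele has switched, so py is the middle locus and the order is e – py – al.

py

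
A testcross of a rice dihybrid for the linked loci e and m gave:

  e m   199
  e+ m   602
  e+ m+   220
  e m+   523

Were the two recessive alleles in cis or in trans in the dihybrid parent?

trans

The two most frequent classes are e+ m (602) and e m+ (523); these are the parental (non-recombinant) types.
So the F1 carried e+ m on one chromosome and e m+ on the other — the recessive alleles are on opposite chromosomes (trans / repulsion).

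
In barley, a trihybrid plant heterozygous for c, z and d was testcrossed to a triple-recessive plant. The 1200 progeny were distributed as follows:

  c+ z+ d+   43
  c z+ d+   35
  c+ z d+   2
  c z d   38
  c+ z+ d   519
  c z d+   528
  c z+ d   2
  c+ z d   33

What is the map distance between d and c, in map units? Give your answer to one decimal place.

The two most frequent reciprocal classes, c+ z+ d and c z d+, are the parental types, so the F1 was c+ z+ d / c z d+.
The two rarest classes, c z+ d and c+ z d+, are the double crossovers. Comparing them with the parentals, only the c allele has switched, so c is the middle locus and the order is d – c – z.
Crossovers in the d–c interval produce the single-crossover classes c+ z+ d+ and c z d (43 + 38 = 81) plus the double crossovers (4).
RF(d–c) = (81 + 4) / 1200 = 85/1200 = 0.0708 → 7.1 map units.

7.1 map units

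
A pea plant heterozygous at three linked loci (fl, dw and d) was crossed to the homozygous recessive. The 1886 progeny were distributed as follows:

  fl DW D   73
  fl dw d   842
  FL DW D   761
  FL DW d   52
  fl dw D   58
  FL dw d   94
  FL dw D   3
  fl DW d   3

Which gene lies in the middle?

dw

The two most frequent reciprocal classes, fl dw d and FL DW D, are the parental types, so the F1 was fl dw d / FL DW D.
The two rarest classes, fl DW d and FL dw D, are the double crossovers. Comparing them with the parentals, only the dw allele has switched, so dw is the middle locus and the order is fl – dw – d.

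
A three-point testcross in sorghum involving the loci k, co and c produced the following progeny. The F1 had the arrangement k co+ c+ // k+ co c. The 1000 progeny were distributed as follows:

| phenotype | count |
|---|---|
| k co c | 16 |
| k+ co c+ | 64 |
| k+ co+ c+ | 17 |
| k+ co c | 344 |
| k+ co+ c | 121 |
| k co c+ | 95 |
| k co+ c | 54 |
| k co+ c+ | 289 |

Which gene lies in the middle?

The two rarest classes, k+ co+ c+ and k co c, are the double crossovers. Comparing them with the parentals, only the k allele has switched, so k is the middle locus and the order is co – k – c.

k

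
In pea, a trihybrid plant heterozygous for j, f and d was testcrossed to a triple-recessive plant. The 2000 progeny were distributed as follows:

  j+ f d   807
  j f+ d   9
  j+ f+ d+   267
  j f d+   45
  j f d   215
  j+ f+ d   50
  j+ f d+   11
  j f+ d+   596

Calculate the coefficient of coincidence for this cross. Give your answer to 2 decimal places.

The two most frequent reciprocal classes, j f+ d+ and j+ f d, are the parental types, so the F1 was j f+ d+ / j+ f d.
The two rarest classes, j f+ d and j+ f d+, are the double crossovers. Comparing them with the parentals, only the d allele has switched, so d is the middle locus and the order is j – d – f.
j–d: (482 + 20)/2000 = 0.2510; d–f: (95 + 20)/2000 = 0.0575.
Expected DCO frequency = 0.2510 × 0.0575 ≈ 0.01443; observed = 20/2000 ≈ 0.01000.
Coefficient of coincidence = 0.01000/0.01443 ≈ 0.69.

0.69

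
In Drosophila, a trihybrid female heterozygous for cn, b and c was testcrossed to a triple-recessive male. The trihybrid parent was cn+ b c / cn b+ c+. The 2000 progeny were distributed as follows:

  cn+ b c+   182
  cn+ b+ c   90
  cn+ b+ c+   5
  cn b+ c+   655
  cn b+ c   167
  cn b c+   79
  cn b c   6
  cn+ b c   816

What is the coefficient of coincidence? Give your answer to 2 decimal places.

The two rarest classes, cn b c and cn+ b+ c+, are the double crossovers. Comparing them with the parentals, only the cn allele has switched, so cn is the middle locus and the order is b – cn – c.
b–cn: (169 + 11)/2000 = 0.0900; cn–c: (349 + 11)/2000 = 0.1800.
Expected DCO frequency = 0.0900 × 0.1800 ≈ 0.01620; observed = 11/2000 ≈ 0.00550.
Coefficient of coincidence = 0.00550/0.01620 ≈ 0.34.

0.34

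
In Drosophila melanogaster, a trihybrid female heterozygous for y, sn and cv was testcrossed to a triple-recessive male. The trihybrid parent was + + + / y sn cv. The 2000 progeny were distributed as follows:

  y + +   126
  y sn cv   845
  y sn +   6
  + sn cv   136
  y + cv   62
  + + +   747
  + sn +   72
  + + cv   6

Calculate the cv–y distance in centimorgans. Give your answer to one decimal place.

13.7 centimorgans

The two rarest classes, + + cv and y sn +, are the double crossovers. Comparing them with the parentals, only the cv allele has switched, so cv is the middle locus and the order is y – cv – sn.
Crossovers in the y–cv interval produce the single-crossover classes y + + and + sn cv (126 + 136 = 262) plus the double crossovers (12).
RF(y–cv) = (262 + 12) / 2000 = 274/2000 = 0.1370 → 13.7 centimorgans.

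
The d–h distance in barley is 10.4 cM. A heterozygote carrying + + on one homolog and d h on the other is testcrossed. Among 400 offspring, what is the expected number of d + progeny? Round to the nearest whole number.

A map distance of 10.4 cM corresponds to a recombination frequency of 0.104.
The F1 is + + / d h, so d + is a recombinant gamete class with expected frequency r/2 = 0.104/2 = 0.0520.
Expected number = 0.0520 × 400 = 20.80 ≈ 21.

21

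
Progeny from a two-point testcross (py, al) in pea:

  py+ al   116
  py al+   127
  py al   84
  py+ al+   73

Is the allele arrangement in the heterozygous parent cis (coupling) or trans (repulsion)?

The two most frequent classes are py+ al (116) and py al+ (127); these are the parental (non-recombinant) types.
So the F1 carried py+ al on one chromosome and py al+ on the other — the recessive alleles are on opposite chromosomes (trans / repulsion).

trans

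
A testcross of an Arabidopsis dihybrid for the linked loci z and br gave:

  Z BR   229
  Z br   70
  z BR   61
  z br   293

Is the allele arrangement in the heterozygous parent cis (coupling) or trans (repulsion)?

cis

The two most frequent classes are Z BR (229) and z br (293); these are the parental (non-recombinant) types.
So the F1 carried Z BR on one chromosome and z br on the other — the recessive alleles are on the same chromosome (cis / coupling).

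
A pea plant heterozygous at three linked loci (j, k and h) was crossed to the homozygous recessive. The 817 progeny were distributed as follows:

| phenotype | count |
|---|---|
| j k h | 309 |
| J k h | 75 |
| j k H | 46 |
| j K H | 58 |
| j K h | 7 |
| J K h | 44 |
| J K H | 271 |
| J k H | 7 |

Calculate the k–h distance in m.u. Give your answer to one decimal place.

12.7 m.u.

The two most frequent reciprocal classes, j k h and J K H, are the parental types, so the F1 was j k h / J K H.
The two rarest classes, j K h and J k H, are the double crossovers. Comparing them with the parentals, only the k allele has switched, so k is the middle locus and the order is h – k – j.
Crossovers in the h–k interval produce the single-crossover classes j k H and J K h (46 + 44 = 90) plus the double crossovers (14).
RF(h–k) = (90 + 14) / 817 = 104/817 = 0.1273 → 12.7 m.u.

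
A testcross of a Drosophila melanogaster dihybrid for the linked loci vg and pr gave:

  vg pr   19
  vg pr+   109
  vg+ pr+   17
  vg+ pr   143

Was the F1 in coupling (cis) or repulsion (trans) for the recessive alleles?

The two most frequent classes are vg+ pr (143) and vg pr+ (109); these are the parental (non-recombinant) types.
So the F1 carried vg+ pr on one chromosome and vg pr+ on the other — the recessive alleles are on opposite chromosomes (trans / repulsion).

trans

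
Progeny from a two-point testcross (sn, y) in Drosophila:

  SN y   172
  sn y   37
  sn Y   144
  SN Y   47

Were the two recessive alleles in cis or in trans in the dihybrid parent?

trans

The two most frequent classes are SN y (172) and sn Y (144); these are the parental (non-recombinant) types.
So the F1 carried SN y on one chromosome and sn Y on the other — the recessive alleles are on opposite chromosomes (trans / repulsion).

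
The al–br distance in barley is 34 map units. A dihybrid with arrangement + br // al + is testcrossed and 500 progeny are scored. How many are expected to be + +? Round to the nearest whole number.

A map distance of 34 map units corresponds to a recombination frequency of 0.340.
The F1 is + br / al +, so + + is a recombinant gamete class with expected frequency r/2 = 0.340/2 = 0.1700.
Expected number = 0.1700 × 500 = 85.00 ≈ 85.

85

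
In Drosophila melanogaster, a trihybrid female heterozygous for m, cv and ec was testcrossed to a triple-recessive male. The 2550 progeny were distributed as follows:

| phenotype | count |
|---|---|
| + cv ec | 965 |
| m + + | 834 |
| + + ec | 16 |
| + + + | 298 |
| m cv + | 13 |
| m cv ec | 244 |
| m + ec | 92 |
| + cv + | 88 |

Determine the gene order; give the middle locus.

The two most frequent reciprocal classes, m + + and + cv ec, are the parental types, so the F1 was m + + / + cv ec.
The two rarest classes, m cv + and + + ec, are the double crossovers. Comparing them with the parentals, only the cv allele has switched, so cv is the middle locus and the order is m – cv – ec.

cv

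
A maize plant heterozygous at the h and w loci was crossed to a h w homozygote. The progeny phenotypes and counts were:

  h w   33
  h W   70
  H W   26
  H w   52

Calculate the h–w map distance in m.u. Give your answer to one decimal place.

The two most frequent classes, H w (52) and h W (70), are the parental types, so the F1 was H w / h W.
The recombinant classes are H W and h w: 26 + 33 = 59.
Recombination frequency = 59/181 = 0.3260 ≈ 32.6%, i.e. 32.6 m.u.

32.6 m.u.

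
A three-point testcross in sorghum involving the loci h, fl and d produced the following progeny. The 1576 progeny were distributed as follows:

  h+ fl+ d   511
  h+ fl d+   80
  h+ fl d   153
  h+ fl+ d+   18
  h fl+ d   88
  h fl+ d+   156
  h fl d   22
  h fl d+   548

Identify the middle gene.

The two most frequent reciprocal classes, h fl d+ and h+ fl+ d, are the parental types, so the F1 was h fl d+ / h+ fl+ d.
The two rarest classes, h fl d and h+ fl+ d+, are the double crossovers. Comparing them with the parentals, only the d allele has switched, so d is the middle locus and the order is h – d – fl.

d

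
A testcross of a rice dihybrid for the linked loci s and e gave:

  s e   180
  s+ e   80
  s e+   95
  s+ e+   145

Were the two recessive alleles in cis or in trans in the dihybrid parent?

The two most frequent classes are s+ e+ (145) and s e (180); these are the parental (non-recombinant) types.
So the F1 carried s+ e+ on one chromosome and s e on the other — the recessive alleles are on the same chromosome (cis / coupling).

cis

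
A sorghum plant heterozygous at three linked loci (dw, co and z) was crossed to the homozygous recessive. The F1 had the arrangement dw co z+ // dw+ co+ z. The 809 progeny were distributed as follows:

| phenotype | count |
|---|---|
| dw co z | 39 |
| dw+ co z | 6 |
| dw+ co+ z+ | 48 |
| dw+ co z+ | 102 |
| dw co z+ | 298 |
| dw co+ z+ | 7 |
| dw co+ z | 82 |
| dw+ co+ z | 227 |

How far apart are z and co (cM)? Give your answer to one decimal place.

12.4 cM

The two rarest classes, dw co+ z+ and dw+ co z, are the double crossovers. Comparing them with the parentals, only the co allele has switched, so co is the middle locus and the order is z – co – dw.
Crossovers in the z–co interval produce the single-crossover classes dw co z and dw+ co+ z+ (39 + 48 = 87) plus the double crossovers (13).
RF(z–co) = (87 + 13) / 809 = 100/809 = 0.1236 → 12.4 cM.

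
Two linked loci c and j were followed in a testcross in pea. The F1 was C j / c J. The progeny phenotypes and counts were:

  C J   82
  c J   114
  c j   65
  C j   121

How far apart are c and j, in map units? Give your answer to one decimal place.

38.5 map units

The recombinant classes are C J and c j: 82 + 65 = 147.
Recombination frequency = 147/382 = 0.3848 ≈ 38.5%, i.e. 38.5 map units.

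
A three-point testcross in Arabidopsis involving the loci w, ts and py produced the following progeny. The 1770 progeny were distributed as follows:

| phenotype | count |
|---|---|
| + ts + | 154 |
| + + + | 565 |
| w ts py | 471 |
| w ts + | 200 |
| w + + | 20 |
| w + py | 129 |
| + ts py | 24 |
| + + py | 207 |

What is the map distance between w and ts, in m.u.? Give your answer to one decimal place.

18.5 m.u.

The two most frequent reciprocal classes, + + + and w ts py, are the parental types, so the F1 was + + + / w ts py.
The two rarest classes, w + + and + ts py, are the double crossovers. Comparing them with the parentals, only the w allele has switched, so w is the middle locus and the order is ts – w – py.
Crossovers in the ts–w interval produce the single-crossover classes + ts + and w + py (154 + 129 = 283) plus the double crossovers (44).
RF(ts–w) = (283 + 44) / 1770 = 327/1770 = 0.1847 → 18.5 m.u.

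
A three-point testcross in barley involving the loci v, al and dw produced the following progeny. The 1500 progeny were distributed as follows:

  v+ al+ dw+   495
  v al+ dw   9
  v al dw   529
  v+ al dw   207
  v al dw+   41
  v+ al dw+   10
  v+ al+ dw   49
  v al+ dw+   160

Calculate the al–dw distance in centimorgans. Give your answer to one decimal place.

7.3 centimorgans

The two most frequent reciprocal classes, v+ al+ dw+ and v al dw, are the parental types, so the F1 was v+ al+ dw+ / v al dw.
The two rarest classes, v+ al dw+ and v al+ dw, are the double crossovers. Comparing them with the parentals, only the al allele has switched, so al is the middle locus and the order is dw – al – v.
Crossovers in the dw–al interval produce the single-crossover classes v+ al+ dw and v al dw+ (49 + 41 = 90) plus the double crossovers (19).
RF(dw–al) = (90 + 19) / 1500 = 109/1500 = 0.0727 → 7.3 centimorgans.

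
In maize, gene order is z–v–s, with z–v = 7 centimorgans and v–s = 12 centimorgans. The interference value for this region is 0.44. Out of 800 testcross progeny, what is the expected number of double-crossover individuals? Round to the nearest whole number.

4

Map distances give recombination frequencies of 0.070 and 0.120 for the two intervals.
With interference 0.44 (so coincidence = 0.56), expected double-crossover frequency = 0.070 × 0.120 × 0.56 = 0.00470.
Expected number = 0.00470 × 800 = 3.76 ≈ 4.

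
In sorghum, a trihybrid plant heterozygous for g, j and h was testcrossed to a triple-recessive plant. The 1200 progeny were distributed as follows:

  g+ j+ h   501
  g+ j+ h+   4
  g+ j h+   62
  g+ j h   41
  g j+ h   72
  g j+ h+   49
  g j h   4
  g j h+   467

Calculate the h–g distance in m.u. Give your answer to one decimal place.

11.8 m.u.

The two most frequent reciprocal classes, g+ j+ h and g j h+, are the parental types, so the F1 was g+ j+ h / g j h+.
The two rarest classes, g+ j+ h+ and g j h, are the double crossovers. Comparing them with the parentals, only the h allele has switched, so h is the middle locus and the order is j – h – g.
Crossovers in the h–g interval produce the single-crossover classes g j+ h and g+ j h+ (72 + 62 = 134) plus the double crossovers (8).
RF(h–g) = (134 + 8) / 1200 = 142/1200 = 0.1183 → 11.8 m.u.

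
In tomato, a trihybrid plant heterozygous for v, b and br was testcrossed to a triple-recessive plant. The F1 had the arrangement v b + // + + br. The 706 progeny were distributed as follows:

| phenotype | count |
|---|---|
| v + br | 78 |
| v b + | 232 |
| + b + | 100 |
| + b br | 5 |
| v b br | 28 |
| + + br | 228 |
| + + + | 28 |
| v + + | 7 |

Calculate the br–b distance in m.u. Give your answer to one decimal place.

9.6 m.u.

The two rarest classes, v + + and + b br, are the double crossovers. Comparing them with the parentals, only the b allele has switched, so b is the middle locus and the order is br – b – v.
Crossovers in the br–b interval produce the single-crossover classes v b br and + + + (28 + 28 = 56) plus the double crossovers (12).
RF(br–b) = (56 + 12) / 706 = 68/706 = 0.0963 → 9.6 m.u.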